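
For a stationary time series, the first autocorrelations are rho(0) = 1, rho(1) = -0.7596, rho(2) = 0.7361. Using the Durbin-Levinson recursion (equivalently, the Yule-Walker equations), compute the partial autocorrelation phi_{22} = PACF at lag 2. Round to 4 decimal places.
\phi_{22} = 0.3761

The PACF at lag k is phi_{kk}, the last component of the solution
to the Yule-Walker system G_k phi = r_k where
  (G_k)_{ij} = rho(|i - j|), (r_k)_i = rho(i), i,j = 1..k.
Equivalently, Durbin-Levinson gives phi_{kk} iteratively:
  phi_{11} = rho(1)
  phi_{kk} = [rho(k) - sum_{j=1..k-1} phi_{k-1,j} rho(k-j)]
            / [1 - sum_{j=1..k-1} phi_{k-1,j} rho(j)],
  phi_{k,j} = phi_{k-1,j} - phi_{kk} phi_{k-1,k-j},  j = 1..k-1.
Step k = 1:
  phi_11 = rho(1) = -0.7596.
Step k = 2:
  phi_22 = [rho(2) - phi_11 rho(1)] / [1 - phi_11 rho(1)] = [0.7361 - (-0.7596)(-0.7596)] / [1 - (-0.7596)(-0.7596)]
         = 0.15910784 / 0.42300784 = 0.3761.
Therefore phi_{22} = 0.3761.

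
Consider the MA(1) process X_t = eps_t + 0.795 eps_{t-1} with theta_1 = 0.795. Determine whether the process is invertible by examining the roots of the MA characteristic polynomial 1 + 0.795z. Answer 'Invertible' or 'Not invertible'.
\text{Invertible}

The MA(q) characteristic polynomial is P(z) = 1 + 0.795z.
Invertibility requires all roots to lie outside the unit circle, i.e. |z| > 1 for every root.
This is linear in z: 1 + (0.795) z = 0  =>  z = -1/(0.795) = -1.257862,  |z| = 1.257862.
Moduli of all roots: 1.2579.
All moduli strictly greater than 1? Yes.
Verdict: Invertible.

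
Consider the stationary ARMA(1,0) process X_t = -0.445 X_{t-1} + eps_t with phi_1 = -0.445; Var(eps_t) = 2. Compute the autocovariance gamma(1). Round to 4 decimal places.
\gamma(1) = -1.1098

Multiply the model equation by X_{t-k} and take expectations. With theta_0 = psi_0 = 1 and psi_j the MA(infinity) weights, this gives
  gamma(k) - sum_i phi_i gamma(k-i) = c_k,
  c_k = sigma^2 * sum_{j=k..q} theta_j psi_{j-k}   (c_k = 0 for k > q),
using gamma(-m) = gamma(m).
Pure AR (q = 0): c_0 = sigma^2 = 2, c_k = 0 for k >= 1.
Equations for k = 0 and k = 1 (AR order 1):
  gamma(0) = phi_1 gamma(1) + c_0
  gamma(1) = phi_1 gamma(0) + c_1
Substituting the second into the first: gamma(0) (1 - phi_1^2) = c_0 + phi_1 c_1, so
  gamma(0) = c_0 / (1 - phi_1^2) = 2 / (1 - (-0.445)^2) = 2 / 0.801975 = 2.493843.
  gamma(1) = phi_1 gamma(0) = (-0.445)(2.493843) = -1.10976.
Therefore gamma(1) = -1.1098 (to 4 decimal places).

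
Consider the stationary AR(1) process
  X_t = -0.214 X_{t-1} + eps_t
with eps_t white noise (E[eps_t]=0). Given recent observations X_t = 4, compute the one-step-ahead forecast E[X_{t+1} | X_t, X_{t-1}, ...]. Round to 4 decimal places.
E[X_{t+1} \mid \mathcal F_t] = -0.8560

For an AR(p) model X_t = c + sum_i phi_i X_{t-i} + eps_t, the
one-step-ahead conditional mean is
  E[X_{t+1} | X_t, ...] = c + sum_i phi_i X_{t+1-i}.
Substitute known values:
  E[X_{t+1} | ...] = (-0.214) * (4)
                   = -0.8560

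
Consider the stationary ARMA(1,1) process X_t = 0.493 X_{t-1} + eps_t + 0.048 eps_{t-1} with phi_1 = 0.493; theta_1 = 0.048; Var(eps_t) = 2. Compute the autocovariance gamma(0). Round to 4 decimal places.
\gamma(0) = 2.7733

Multiply the model equation by X_{t-k} and take expectations. With theta_0 = psi_0 = 1 and psi_j the MA(infinity) weights, this gives
  gamma(k) - sum_i phi_i gamma(k-i) = c_k,
  c_k = sigma^2 * sum_{j=k..q} theta_j psi_{j-k}   (c_k = 0 for k > q),
using gamma(-m) = gamma(m).
psi-weights needed (psi_j = theta_j + sum_i phi_i psi_{j-i}):
  psi_1 = theta_1 + phi_1 = 0.048 + (0.493) = 0.541
Right-hand sides:
  c_0 = sigma^2 (1 + theta_1 psi_1) = 2 * (1 + (0.048)(0.541)) = 2 * 1.025968 = 2.051936
  c_1 = sigma^2 theta_1 = 2 * (0.048) = 0.096
  c_2 = 0
Equations for k = 0 and k = 1 (AR order 1):
  gamma(0) = phi_1 gamma(1) + c_0
  gamma(1) = phi_1 gamma(0) + c_1
Substituting the second into the first: gamma(0) (1 - phi_1^2) = c_0 + phi_1 c_1, so
  gamma(0) = (c_0 + phi_1 c_1) / (1 - phi_1^2) = (2.051936 + (0.493)(0.096)) / (1 - (0.493)^2) = 2.099264 / 0.756951 = 2.773316.
Therefore gamma(0) = 2.7733 (to 4 decimal places).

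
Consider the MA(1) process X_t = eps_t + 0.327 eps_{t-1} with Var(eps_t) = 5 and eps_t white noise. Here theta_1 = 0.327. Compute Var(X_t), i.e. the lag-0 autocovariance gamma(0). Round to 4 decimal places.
\gamma(0) = 5.5346

For an MA(q) process X_t = eps_t + sum_i theta_i eps_{t-i} with
Var(eps_t) = sigma^2, the variance is
  gamma(0) = sigma^2 * (1 + sum_i theta_i^2).
  sum_i theta_i^2 = (0.327)^2 = 0.106929.
  gamma(0) = 5 * (1 + 0.106929) = 5 * 1.106929 = 5.534645, which rounds to 5.5346.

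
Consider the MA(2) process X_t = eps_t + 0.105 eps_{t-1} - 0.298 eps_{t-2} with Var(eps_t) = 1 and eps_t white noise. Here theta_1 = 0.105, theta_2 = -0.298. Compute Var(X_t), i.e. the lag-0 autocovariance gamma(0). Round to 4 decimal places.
\gamma(0) = 1.0998

For an MA(q) process X_t = eps_t + sum_i theta_i eps_{t-i} with
Var(eps_t) = sigma^2, the variance is
  gamma(0) = sigma^2 * (1 + sum_i theta_i^2).
  sum_i theta_i^2 = (0.105)^2 + (-0.298)^2 = 0.011025 + 0.088804 = 0.099829.
  gamma(0) = 1 * (1 + 0.099829) = 1 * 1.099829 = 1.099829, which rounds to 1.0998.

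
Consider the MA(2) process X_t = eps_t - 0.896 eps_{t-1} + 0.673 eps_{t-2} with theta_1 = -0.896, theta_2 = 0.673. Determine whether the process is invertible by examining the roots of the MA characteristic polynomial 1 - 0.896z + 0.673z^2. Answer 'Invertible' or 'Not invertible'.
\text{Invertible}

The MA(q) characteristic polynomial is P(z) = 1 - 0.896z + 0.673z^2.
Invertibility requires all roots to lie outside the unit circle, i.e. |z| > 1 for every root.
Set 1 + (-0.896) z + (0.673) z^2 = 0, i.e. a z^2 + b z + c = 0 with a = 0.673, b = -0.896, c = 1.
Discriminant D = b^2 - 4ac = (-0.896)^2 - 4*(0.673)*1 = 0.802816 - (2.692) = -1.889184.
D < 0, so the roots are the complex-conjugate pair z = (-b +/- i sqrt(-D)) / (2a) = 0.6657 +/- 1.0212i.
For a conjugate pair |z|^2 = z * conj(z) = (product of roots) = c/a = 1/(0.673) = 1.485884, so |z| = sqrt(1.485884) = 1.219 for both roots.
Moduli of all roots: 1.2190, 1.2190.
All moduli strictly greater than 1? Yes.
Verdict: Invertible.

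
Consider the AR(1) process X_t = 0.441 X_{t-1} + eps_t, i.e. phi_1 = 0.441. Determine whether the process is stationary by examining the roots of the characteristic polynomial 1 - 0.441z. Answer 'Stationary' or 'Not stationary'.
\text{Stationary}

The AR(p) characteristic polynomial is P(z) = 1 - 0.441z.
Stationarity requires all roots to lie outside the unit circle, i.e. |z| > 1 for every root.
This is linear in z: 1 + (-0.441) z = 0  =>  z = -1/(-0.441) = 2.267574,  |z| = 2.267574.
Moduli of all roots: 2.2676.
All moduli strictly greater than 1? Yes.
Verdict: Stationary.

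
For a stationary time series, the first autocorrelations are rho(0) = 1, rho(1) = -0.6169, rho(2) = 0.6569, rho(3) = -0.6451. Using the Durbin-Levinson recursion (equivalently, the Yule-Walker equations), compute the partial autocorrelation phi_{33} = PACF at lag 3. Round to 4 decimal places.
\phi_{33} = -0.2931

The PACF at lag k is phi_{kk}, the last component of the solution
to the Yule-Walker system G_k phi = r_k where
  (G_k)_{ij} = rho(|i - j|), (r_k)_i = rho(i), i,j = 1..k.
Equivalently, Durbin-Levinson gives phi_{kk} iteratively:
  phi_{11} = rho(1)
  phi_{kk} = [rho(k) - sum_{j=1..k-1} phi_{k-1,j} rho(k-j)]
            / [1 - sum_{j=1..k-1} phi_{k-1,j} rho(j)],
  phi_{k,j} = phi_{k-1,j} - phi_{kk} phi_{k-1,k-j},  j = 1..k-1.
Step k = 1:
  phi_11 = rho(1) = -0.6169.
Step k = 2:
  phi_22 = [rho(2) - phi_11 rho(1)] / [1 - phi_11 rho(1)] = [0.6569 - (-0.6169)(-0.6169)] / [1 - (-0.6169)(-0.6169)]
         = 0.27633439 / 0.61943439 = 0.446108.
  Update: phi_21 = phi_11 - phi_22 phi_11 = -0.6169 - (0.446108)(-0.6169) = -0.341696.
Step k = 3:
  phi_33 = [rho(3) - phi_21 rho(2) - phi_22 rho(1)] / [1 - phi_21 rho(1) - phi_22 rho(2)]
    numerator   = -0.6451 - (-0.341696)(0.6569) - (0.446108)(-0.6169) = -0.14543597
    denominator = 1 - (-0.341696)(-0.6169) - (0.446108)(0.6569) = 0.49615952
  phi_33 = -0.14543597 / 0.49615952 = -0.2931.
Therefore phi_{33} = -0.2931.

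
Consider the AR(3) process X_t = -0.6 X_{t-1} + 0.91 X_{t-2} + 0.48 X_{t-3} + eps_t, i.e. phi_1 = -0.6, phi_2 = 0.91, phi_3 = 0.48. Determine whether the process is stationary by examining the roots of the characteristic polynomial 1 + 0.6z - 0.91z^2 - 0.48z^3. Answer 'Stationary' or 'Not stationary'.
\text{Not stationary}

The AR(p) characteristic polynomial is P(z) = 1 + 0.6z - 0.91z^2 - 0.48z^3.
Stationarity requires all roots to lie outside the unit circle, i.e. |z| > 1 for every root.
Degree 3: look for a simple real root z0 first, then factor out (1 - z/z0) and solve the remaining quadratic.
Testing z0 = -2: P(-2) = 1 + (0.6)(-2) + (-0.91)(-2)^2 + (-0.48)(-2)^3
  = 1 + (-1.2) + (-3.64) + (3.84) = 0.  So z_0 = -2 is a root, |z_0| = 2.
Divide out the factor (1 + 0.5 z) = (1 - z/z0) (since 1/z0 = -0.5):
  P(z) = (1 + 0.5 z)(1 + (0.1) z + (-0.96) z^2)
  [check: z-coef 0.1 - (-0.5) = 0.6; z^2-coef -0.96 - (-0.5)(0.1) = -0.91; z^3-coef -(-0.5)(-0.96) = -0.48.]
Remaining roots from the quadratic factor 1 + (0.1) z + (-0.96) z^2:
  Set 1 + (0.1) z + (-0.96) z^2 = 0, i.e. a z^2 + b z + c = 0 with a = -0.96, b = 0.1, c = 1.
  Discriminant D = b^2 - 4ac = (0.1)^2 - 4*(-0.96)*1 = 0.01 - (-3.84) = 3.85.
  D >= 0, so the roots are real: z = (-b +/- sqrt(D)) / (2a) = (-0.1 +/- 1.962142) / (-1.92).
    z_1 = (-0.1 + 1.962142) / (-1.92) = -0.9699,   |z_1| = 0.9699.
    z_2 = (-0.1 - 1.962142) / (-1.92) = 1.074,   |z_2| = 1.074.
Moduli of all roots: 2.0000, 0.9699, 1.0740.
All moduli strictly greater than 1? No.
Verdict: Not stationary.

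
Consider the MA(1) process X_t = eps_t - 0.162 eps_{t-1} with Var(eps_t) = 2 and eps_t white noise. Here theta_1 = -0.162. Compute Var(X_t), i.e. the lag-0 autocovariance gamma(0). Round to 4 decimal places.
\gamma(0) = 2.0525

For an MA(q) process X_t = eps_t + sum_i theta_i eps_{t-i} with
Var(eps_t) = sigma^2, the variance is
  gamma(0) = sigma^2 * (1 + sum_i theta_i^2).
  sum_i theta_i^2 = (-0.162)^2 = 0.026244.
  gamma(0) = 2 * (1 + 0.026244) = 2 * 1.026244 = 2.052488, which rounds to 2.0525.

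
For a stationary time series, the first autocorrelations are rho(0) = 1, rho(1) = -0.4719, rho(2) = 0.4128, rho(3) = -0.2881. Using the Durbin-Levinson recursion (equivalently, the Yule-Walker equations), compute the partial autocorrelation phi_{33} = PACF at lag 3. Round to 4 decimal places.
\phi_{33} = -0.0349

The PACF at lag k is phi_{kk}, the last component of the solution
to the Yule-Walker system G_k phi = r_k where
  (G_k)_{ij} = rho(|i - j|), (r_k)_i = rho(i), i,j = 1..k.
Equivalently, Durbin-Levinson gives phi_{kk} iteratively:
  phi_{11} = rho(1)
  phi_{kk} = [rho(k) - sum_{j=1..k-1} phi_{k-1,j} rho(k-j)]
            / [1 - sum_{j=1..k-1} phi_{k-1,j} rho(j)],
  phi_{k,j} = phi_{k-1,j} - phi_{kk} phi_{k-1,k-j},  j = 1..k-1.
Step k = 1:
  phi_11 = rho(1) = -0.4719.
Step k = 2:
  phi_22 = [rho(2) - phi_11 rho(1)] / [1 - phi_11 rho(1)] = [0.4128 - (-0.4719)(-0.4719)] / [1 - (-0.4719)(-0.4719)]
         = 0.19011039 / 0.77731039 = 0.244575.
  Update: phi_21 = phi_11 - phi_22 phi_11 = -0.4719 - (0.244575)(-0.4719) = -0.356485.
Step k = 3:
  phi_33 = [rho(3) - phi_21 rho(2) - phi_22 rho(1)] / [1 - phi_21 rho(1) - phi_22 rho(2)]
    numerator   = -0.2881 - (-0.356485)(0.4128) - (0.244575)(-0.4719) = -0.02552813
    denominator = 1 - (-0.356485)(-0.4719) - (0.244575)(0.4128) = 0.73081421
  phi_33 = -0.02552813 / 0.73081421 = -0.0349.
Therefore phi_{33} = -0.0349.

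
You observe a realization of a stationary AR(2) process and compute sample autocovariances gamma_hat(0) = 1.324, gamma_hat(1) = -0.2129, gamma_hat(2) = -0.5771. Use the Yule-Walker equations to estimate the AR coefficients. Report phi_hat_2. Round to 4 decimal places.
\hat\phi_{2} = -0.4740

The Yule-Walker equations for an AR(p) process read, in matrix form,
  Gamma_p phi = r_p,   with   (Gamma_p)_{ij} = gamma(|i - j|),
                       (r_p)_i = gamma(i),   i,j = 1..p.
Substitute the sample gammas (Toeplitz matrix and right-hand side of size 2):
  Gamma_p = [[1.324, -0.2129], [-0.2129, 1.324]]
  r_p     = [-0.2129, -0.5771]
Written out:
  1.324 phi_1 - 0.2129 phi_2 = -0.2129
  -0.2129 phi_1 + 1.324 phi_2 = -0.5771
Solve by Cramer's rule:
  det = gamma(0)^2 - gamma(1)^2 = (1.324)^2 - (-0.2129)^2 = 1.752976 - 0.04532641 = 1.70764959
  phi_hat_1 = [gamma(1) gamma(0) - gamma(1) gamma(2)] / det = [(-0.2129)(1.324) - (-0.2129)(-0.5771)] / 1.70764959 = -0.40474419 / 1.70764959 = -0.237
  phi_hat_2 = [gamma(0) gamma(2) - gamma(1)^2] / det = [(1.324)(-0.5771) - (-0.2129)^2] / 1.70764959 = -0.80940681 / 1.70764959 = -0.474
So phi_hat = [-0.2370, -0.4740].
Therefore phi_hat_2 = -0.4740.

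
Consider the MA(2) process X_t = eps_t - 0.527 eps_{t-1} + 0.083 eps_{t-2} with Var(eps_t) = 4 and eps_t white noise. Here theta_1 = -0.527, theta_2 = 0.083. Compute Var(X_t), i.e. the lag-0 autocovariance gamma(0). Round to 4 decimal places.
\gamma(0) = 5.1385

For an MA(q) process X_t = eps_t + sum_i theta_i eps_{t-i} with
Var(eps_t) = sigma^2, the variance is
  gamma(0) = sigma^2 * (1 + sum_i theta_i^2).
  sum_i theta_i^2 = (-0.527)^2 + (0.083)^2 = 0.277729 + 0.006889 = 0.284618.
  gamma(0) = 4 * (1 + 0.284618) = 4 * 1.284618 = 5.138472, which rounds to 5.1385.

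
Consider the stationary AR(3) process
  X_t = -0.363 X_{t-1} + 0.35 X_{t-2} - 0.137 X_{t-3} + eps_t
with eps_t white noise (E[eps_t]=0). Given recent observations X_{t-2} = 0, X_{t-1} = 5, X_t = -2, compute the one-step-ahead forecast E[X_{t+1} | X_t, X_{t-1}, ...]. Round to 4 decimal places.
E[X_{t+1} \mid \mathcal F_t] = 2.4760

For an AR(p) model X_t = c + sum_i phi_i X_{t-i} + eps_t, the
one-step-ahead conditional mean is
  E[X_{t+1} | X_t, ...] = c + sum_i phi_i X_{t+1-i}.
Substitute known values:
  E[X_{t+1} | ...] = (-0.363) * (-2) + (0.35) * (5) + (-0.137) * (0)
                   = 2.4760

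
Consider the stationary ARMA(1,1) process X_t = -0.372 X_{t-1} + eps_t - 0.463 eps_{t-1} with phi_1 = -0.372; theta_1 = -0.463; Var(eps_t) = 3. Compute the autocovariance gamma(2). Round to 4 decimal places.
\gamma(2) = 1.2678

Multiply the model equation by X_{t-k} and take expectations. With theta_0 = psi_0 = 1 and psi_j the MA(infinity) weights, this gives
  gamma(k) - sum_i phi_i gamma(k-i) = c_k,
  c_k = sigma^2 * sum_{j=k..q} theta_j psi_{j-k}   (c_k = 0 for k > q),
using gamma(-m) = gamma(m).
psi-weights needed (psi_j = theta_j + sum_i phi_i psi_{j-i}):
  psi_1 = theta_1 + phi_1 = -0.463 + (-0.372) = -0.835
Right-hand sides:
  c_0 = sigma^2 (1 + theta_1 psi_1) = 3 * (1 + (-0.463)(-0.835)) = 3 * 1.386605 = 4.159815
  c_1 = sigma^2 theta_1 = 3 * (-0.463) = -1.389
  c_2 = 0
Equations for k = 0 and k = 1 (AR order 1):
  gamma(0) = phi_1 gamma(1) + c_0
  gamma(1) = phi_1 gamma(0) + c_1
Substituting the second into the first: gamma(0) (1 - phi_1^2) = c_0 + phi_1 c_1, so
  gamma(0) = (c_0 + phi_1 c_1) / (1 - phi_1^2) = (4.159815 + (-0.372)(-1.389)) / (1 - (-0.372)^2) = 4.676523 / 0.861616 = 5.427619.
  gamma(1) = phi_1 gamma(0) + c_1 = (-0.372)(5.427619) + (-1.389) = -3.408074.
For k = 2 (> q): gamma(2) = phi_1 gamma(1) = (-0.372)(-3.408074) = 1.267804.
Therefore gamma(2) = 1.2678 (to 4 decimal places).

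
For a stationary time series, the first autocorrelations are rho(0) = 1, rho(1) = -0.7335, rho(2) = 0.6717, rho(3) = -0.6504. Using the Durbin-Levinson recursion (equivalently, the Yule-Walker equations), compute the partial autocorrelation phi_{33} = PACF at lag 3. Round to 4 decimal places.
\phi_{33} = -0.2080

The PACF at lag k is phi_{kk}, the last component of the solution
to the Yule-Walker system G_k phi = r_k where
  (G_k)_{ij} = rho(|i - j|), (r_k)_i = rho(i), i,j = 1..k.
Equivalently, Durbin-Levinson gives phi_{kk} iteratively:
  phi_{11} = rho(1)
  phi_{kk} = [rho(k) - sum_{j=1..k-1} phi_{k-1,j} rho(k-j)]
            / [1 - sum_{j=1..k-1} phi_{k-1,j} rho(j)],
  phi_{k,j} = phi_{k-1,j} - phi_{kk} phi_{k-1,k-j},  j = 1..k-1.
Step k = 1:
  phi_11 = rho(1) = -0.7335.
Step k = 2:
  phi_22 = [rho(2) - phi_11 rho(1)] / [1 - phi_11 rho(1)] = [0.6717 - (-0.7335)(-0.7335)] / [1 - (-0.7335)(-0.7335)]
         = 0.13367775 / 0.46197775 = 0.28936.
  Update: phi_21 = phi_11 - phi_22 phi_11 = -0.7335 - (0.28936)(-0.7335) = -0.521255.
Step k = 3:
  phi_33 = [rho(3) - phi_21 rho(2) - phi_22 rho(1)] / [1 - phi_21 rho(1) - phi_22 rho(2)]
    numerator   = -0.6504 - (-0.521255)(0.6717) - (0.28936)(-0.7335) = -0.0880279
    denominator = 1 - (-0.521255)(-0.7335) - (0.28936)(0.6717) = 0.42329679
  phi_33 = -0.0880279 / 0.42329679 = -0.208.
Therefore phi_{33} = -0.2080.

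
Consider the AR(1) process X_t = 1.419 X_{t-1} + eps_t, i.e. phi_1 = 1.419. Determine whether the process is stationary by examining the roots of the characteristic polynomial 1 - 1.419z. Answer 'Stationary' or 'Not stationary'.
\text{Not stationary}

The AR(p) characteristic polynomial is P(z) = 1 - 1.419z.
Stationarity requires all roots to lie outside the unit circle, i.e. |z| > 1 for every root.
This is linear in z: 1 + (-1.419) z = 0  =>  z = -1/(-1.419) = 0.704722,  |z| = 0.704722.
Moduli of all roots: 0.7047.
All moduli strictly greater than 1? No.
Verdict: Not stationary.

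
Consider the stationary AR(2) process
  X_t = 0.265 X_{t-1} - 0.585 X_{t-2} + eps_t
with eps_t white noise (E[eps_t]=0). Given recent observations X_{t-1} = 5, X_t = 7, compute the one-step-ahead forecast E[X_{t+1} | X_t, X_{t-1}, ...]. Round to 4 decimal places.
E[X_{t+1} \mid \mathcal F_t] = -1.0700

For an AR(p) model X_t = c + sum_i phi_i X_{t-i} + eps_t, the
one-step-ahead conditional mean is
  E[X_{t+1} | X_t, ...] = c + sum_i phi_i X_{t+1-i}.
Substitute known values:
  E[X_{t+1} | ...] = (0.265) * (7) + (-0.585) * (5)
                   = -1.0700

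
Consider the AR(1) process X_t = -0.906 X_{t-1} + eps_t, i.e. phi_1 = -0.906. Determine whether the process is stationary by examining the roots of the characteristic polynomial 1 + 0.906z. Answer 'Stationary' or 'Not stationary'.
\text{Stationary}

The AR(p) characteristic polynomial is P(z) = 1 + 0.906z.
Stationarity requires all roots to lie outside the unit circle, i.e. |z| > 1 for every root.
This is linear in z: 1 + (0.906) z = 0  =>  z = -1/(0.906) = -1.103753,  |z| = 1.103753.
Moduli of all roots: 1.1038.
All moduli strictly greater than 1? Yes.
Verdict: Stationary.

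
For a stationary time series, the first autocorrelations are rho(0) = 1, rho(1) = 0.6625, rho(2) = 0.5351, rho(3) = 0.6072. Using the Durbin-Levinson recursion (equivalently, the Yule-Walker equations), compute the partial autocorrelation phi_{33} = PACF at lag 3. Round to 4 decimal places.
\phi_{33} = 0.3670

The PACF at lag k is phi_{kk}, the last component of the solution
to the Yule-Walker system G_k phi = r_k where
  (G_k)_{ij} = rho(|i - j|), (r_k)_i = rho(i), i,j = 1..k.
Equivalently, Durbin-Levinson gives phi_{kk} iteratively:
  phi_{11} = rho(1)
  phi_{kk} = [rho(k) - sum_{j=1..k-1} phi_{k-1,j} rho(k-j)]
            / [1 - sum_{j=1..k-1} phi_{k-1,j} rho(j)],
  phi_{k,j} = phi_{k-1,j} - phi_{kk} phi_{k-1,k-j},  j = 1..k-1.
Step k = 1:
  phi_11 = rho(1) = 0.6625.
Step k = 2:
  phi_22 = [rho(2) - phi_11 rho(1)] / [1 - phi_11 rho(1)] = [0.5351 - (0.6625)(0.6625)] / [1 - (0.6625)(0.6625)]
         = 0.09619375 / 0.56109375 = 0.17144.
  Update: phi_21 = phi_11 - phi_22 phi_11 = 0.6625 - (0.17144)(0.6625) = 0.548921.
Step k = 3:
  phi_33 = [rho(3) - phi_21 rho(2) - phi_22 rho(1)] / [1 - phi_21 rho(1) - phi_22 rho(2)]
    numerator   = 0.6072 - (0.548921)(0.5351) - (0.17144)(0.6625) = 0.19989346
    denominator = 1 - (0.548921)(0.6625) - (0.17144)(0.5351) = 0.54460232
  phi_33 = 0.19989346 / 0.54460232 = 0.367.
Therefore phi_{33} = 0.3670.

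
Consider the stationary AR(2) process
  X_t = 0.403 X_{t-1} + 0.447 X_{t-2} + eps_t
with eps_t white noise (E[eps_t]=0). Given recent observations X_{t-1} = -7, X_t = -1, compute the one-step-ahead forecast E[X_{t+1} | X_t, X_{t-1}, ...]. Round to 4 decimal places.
E[X_{t+1} \mid \mathcal F_t] = -3.5320

For an AR(p) model X_t = c + sum_i phi_i X_{t-i} + eps_t, the
one-step-ahead conditional mean is
  E[X_{t+1} | X_t, ...] = c + sum_i phi_i X_{t+1-i}.
Substitute known values:
  E[X_{t+1} | ...] = (0.403) * (-1) + (0.447) * (-7)
                   = -3.5320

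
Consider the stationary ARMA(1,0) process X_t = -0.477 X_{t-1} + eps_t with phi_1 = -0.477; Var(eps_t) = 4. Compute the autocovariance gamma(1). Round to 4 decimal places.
\gamma(1) = -2.4700

Multiply the model equation by X_{t-k} and take expectations. With theta_0 = psi_0 = 1 and psi_j the MA(infinity) weights, this gives
  gamma(k) - sum_i phi_i gamma(k-i) = c_k,
  c_k = sigma^2 * sum_{j=k..q} theta_j psi_{j-k}   (c_k = 0 for k > q),
using gamma(-m) = gamma(m).
Pure AR (q = 0): c_0 = sigma^2 = 4, c_k = 0 for k >= 1.
Equations for k = 0 and k = 1 (AR order 1):
  gamma(0) = phi_1 gamma(1) + c_0
  gamma(1) = phi_1 gamma(0) + c_1
Substituting the second into the first: gamma(0) (1 - phi_1^2) = c_0 + phi_1 c_1, so
  gamma(0) = c_0 / (1 - phi_1^2) = 4 / (1 - (-0.477)^2) = 4 / 0.772471 = 5.178188.
  gamma(1) = phi_1 gamma(0) = (-0.477)(5.178188) = -2.469996.
Therefore gamma(1) = -2.4700 (to 4 decimal places).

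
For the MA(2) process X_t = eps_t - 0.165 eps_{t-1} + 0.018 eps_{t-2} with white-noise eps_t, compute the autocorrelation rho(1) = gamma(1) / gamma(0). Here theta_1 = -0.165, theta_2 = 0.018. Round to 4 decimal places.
\rho(1) = -0.1635

For an MA(q) process with theta_0 = 1, the autocovariance is
  gamma(k) = sigma^2 * sum_{i=0..q-k} theta_i * theta_{i+k},
and rho(k) = gamma(k) / gamma(0). Sigma^2 cancels.
  numerator   = (1)*(-0.165) + (-0.165)*(0.018) = -0.16797.
  denominator = (1)^2 + (-0.165)^2 + (0.018)^2 = 1.027549.
  rho(1) = -0.16797 / 1.027549 = -0.1635.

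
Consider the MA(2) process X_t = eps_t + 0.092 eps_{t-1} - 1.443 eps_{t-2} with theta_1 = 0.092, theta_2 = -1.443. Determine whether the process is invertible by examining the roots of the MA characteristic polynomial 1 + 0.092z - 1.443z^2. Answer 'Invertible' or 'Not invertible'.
\text{Not invertible}

The MA(q) characteristic polynomial is P(z) = 1 + 0.092z - 1.443z^2.
Invertibility requires all roots to lie outside the unit circle, i.e. |z| > 1 for every root.
Set 1 + (0.092) z + (-1.443) z^2 = 0, i.e. a z^2 + b z + c = 0 with a = -1.443, b = 0.092, c = 1.
Discriminant D = b^2 - 4ac = (0.092)^2 - 4*(-1.443)*1 = 0.008464 - (-5.772) = 5.780464.
D >= 0, so the roots are real: z = (-b +/- sqrt(D)) / (2a) = (-0.092 +/- 2.40426) / (-2.886).
  z_1 = (-0.092 + 2.40426) / (-2.886) = -0.8012,   |z_1| = 0.8012.
  z_2 = (-0.092 - 2.40426) / (-2.886) = 0.865,   |z_2| = 0.865.
Moduli of all roots: 0.8012, 0.8650.
All moduli strictly greater than 1? No.
Verdict: Not invertible.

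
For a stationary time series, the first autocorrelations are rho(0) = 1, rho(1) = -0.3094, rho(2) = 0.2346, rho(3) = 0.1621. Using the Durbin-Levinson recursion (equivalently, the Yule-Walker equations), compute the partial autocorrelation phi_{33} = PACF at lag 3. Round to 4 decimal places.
\phi_{33} = 0.3070

The PACF at lag k is phi_{kk}, the last component of the solution
to the Yule-Walker system G_k phi = r_k where
  (G_k)_{ij} = rho(|i - j|), (r_k)_i = rho(i), i,j = 1..k.
Equivalently, Durbin-Levinson gives phi_{kk} iteratively:
  phi_{11} = rho(1)
  phi_{kk} = [rho(k) - sum_{j=1..k-1} phi_{k-1,j} rho(k-j)]
            / [1 - sum_{j=1..k-1} phi_{k-1,j} rho(j)],
  phi_{k,j} = phi_{k-1,j} - phi_{kk} phi_{k-1,k-j},  j = 1..k-1.
Step k = 1:
  phi_11 = rho(1) = -0.3094.
Step k = 2:
  phi_22 = [rho(2) - phi_11 rho(1)] / [1 - phi_11 rho(1)] = [0.2346 - (-0.3094)(-0.3094)] / [1 - (-0.3094)(-0.3094)]
         = 0.13887164 / 0.90427164 = 0.153573.
  Update: phi_21 = phi_11 - phi_22 phi_11 = -0.3094 - (0.153573)(-0.3094) = -0.261885.
Step k = 3:
  phi_33 = [rho(3) - phi_21 rho(2) - phi_22 rho(1)] / [1 - phi_21 rho(1) - phi_22 rho(2)]
    numerator   = 0.1621 - (-0.261885)(0.2346) - (0.153573)(-0.3094) = 0.27105358
    denominator = 1 - (-0.261885)(-0.3094) - (0.153573)(0.2346) = 0.88294472
  phi_33 = 0.27105358 / 0.88294472 = 0.307.
Therefore phi_{33} = 0.3070.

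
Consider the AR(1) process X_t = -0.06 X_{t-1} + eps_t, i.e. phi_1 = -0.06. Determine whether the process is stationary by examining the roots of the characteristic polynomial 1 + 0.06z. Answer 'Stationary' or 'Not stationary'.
\text{Stationary}

The AR(p) characteristic polynomial is P(z) = 1 + 0.06z.
Stationarity requires all roots to lie outside the unit circle, i.e. |z| > 1 for every root.
This is linear in z: 1 + (0.06) z = 0  =>  z = -1/(0.06) = -16.666667,  |z| = 16.666667.
Moduli of all roots: 16.6667.
All moduli strictly greater than 1? Yes.
Verdict: Stationary.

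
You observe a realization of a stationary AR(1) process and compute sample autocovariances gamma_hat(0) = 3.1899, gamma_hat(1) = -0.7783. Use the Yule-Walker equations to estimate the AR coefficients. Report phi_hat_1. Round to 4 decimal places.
\hat\phi_{1} = -0.2440

The Yule-Walker equations for an AR(p) process read, in matrix form,
  Gamma_p phi = r_p,   with   (Gamma_p)_{ij} = gamma(|i - j|),
                       (r_p)_i = gamma(i),   i,j = 1..p.
Substitute the sample gammas (Toeplitz matrix and right-hand side of size 1):
  Gamma_p = [[3.1899]]
  r_p     = [-0.7783]
With p = 1 this is the single equation gamma(0) phi_1 = gamma(1):
  phi_hat_1 = gamma(1) / gamma(0) = -0.7783 / 3.1899 = -0.2440.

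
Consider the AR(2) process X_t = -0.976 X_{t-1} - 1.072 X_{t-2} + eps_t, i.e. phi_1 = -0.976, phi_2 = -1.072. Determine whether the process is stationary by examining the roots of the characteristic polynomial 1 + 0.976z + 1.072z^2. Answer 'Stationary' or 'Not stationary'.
\text{Not stationary}

The AR(p) characteristic polynomial is P(z) = 1 + 0.976z + 1.072z^2.
Stationarity requires all roots to lie outside the unit circle, i.e. |z| > 1 for every root.
Set 1 + (0.976) z + (1.072) z^2 = 0, i.e. a z^2 + b z + c = 0 with a = 1.072, b = 0.976, c = 1.
Discriminant D = b^2 - 4ac = (0.976)^2 - 4*(1.072)*1 = 0.952576 - (4.288) = -3.335424.
D < 0, so the roots are the complex-conjugate pair z = (-b +/- i sqrt(-D)) / (2a) = -0.4552 +/- 0.8518i.
For a conjugate pair |z|^2 = z * conj(z) = (product of roots) = c/a = 1/(1.072) = 0.932836, so |z| = sqrt(0.932836) = 0.9658 for both roots.
Moduli of all roots: 0.9658, 0.9658.
All moduli strictly greater than 1? No.
Verdict: Not stationary.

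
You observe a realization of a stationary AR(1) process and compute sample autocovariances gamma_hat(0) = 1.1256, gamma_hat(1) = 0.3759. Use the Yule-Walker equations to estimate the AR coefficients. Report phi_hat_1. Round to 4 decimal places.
\hat\phi_{1} = 0.3340

The Yule-Walker equations for an AR(p) process read, in matrix form,
  Gamma_p phi = r_p,   with   (Gamma_p)_{ij} = gamma(|i - j|),
                       (r_p)_i = gamma(i),   i,j = 1..p.
Substitute the sample gammas (Toeplitz matrix and right-hand side of size 1):
  Gamma_p = [[1.1256]]
  r_p     = [0.3759]
With p = 1 this is the single equation gamma(0) phi_1 = gamma(1):
  phi_hat_1 = gamma(1) / gamma(0) = 0.3759 / 1.1256 = 0.3340.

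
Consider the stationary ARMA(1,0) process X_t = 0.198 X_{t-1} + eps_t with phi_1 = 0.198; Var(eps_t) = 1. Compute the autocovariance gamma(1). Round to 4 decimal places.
\gamma(1) = 0.2061

Multiply the model equation by X_{t-k} and take expectations. With theta_0 = psi_0 = 1 and psi_j the MA(infinity) weights, this gives
  gamma(k) - sum_i phi_i gamma(k-i) = c_k,
  c_k = sigma^2 * sum_{j=k..q} theta_j psi_{j-k}   (c_k = 0 for k > q),
using gamma(-m) = gamma(m).
Pure AR (q = 0): c_0 = sigma^2 = 1, c_k = 0 for k >= 1.
Equations for k = 0 and k = 1 (AR order 1):
  gamma(0) = phi_1 gamma(1) + c_0
  gamma(1) = phi_1 gamma(0) + c_1
Substituting the second into the first: gamma(0) (1 - phi_1^2) = c_0 + phi_1 c_1, so
  gamma(0) = c_0 / (1 - phi_1^2) = 1 / (1 - (0.198)^2) = 1 / 0.960796 = 1.040804.
  gamma(1) = phi_1 gamma(0) = (0.198)(1.040804) = 0.206079.
Therefore gamma(1) = 0.2061 (to 4 decimal places).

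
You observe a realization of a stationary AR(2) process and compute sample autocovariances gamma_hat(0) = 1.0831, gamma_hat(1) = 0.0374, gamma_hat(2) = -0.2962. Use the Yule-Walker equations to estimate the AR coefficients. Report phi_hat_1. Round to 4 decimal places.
\hat\phi_{1} = 0.0440

The Yule-Walker equations for an AR(p) process read, in matrix form,
  Gamma_p phi = r_p,   with   (Gamma_p)_{ij} = gamma(|i - j|),
                       (r_p)_i = gamma(i),   i,j = 1..p.
Substitute the sample gammas (Toeplitz matrix and right-hand side of size 2):
  Gamma_p = [[1.0831, 0.0374], [0.0374, 1.0831]]
  r_p     = [0.0374, -0.2962]
Written out:
  1.0831 phi_1 + 0.0374 phi_2 = 0.0374
  0.0374 phi_1 + 1.0831 phi_2 = -0.2962
Solve by Cramer's rule:
  det = gamma(0)^2 - gamma(1)^2 = (1.0831)^2 - (0.0374)^2 = 1.17310561 - 0.00139876 = 1.17170685
  phi_hat_1 = [gamma(1) gamma(0) - gamma(1) gamma(2)] / det = [(0.0374)(1.0831) - (0.0374)(-0.2962)] / 1.17170685 = 0.05158582 / 1.17170685 = 0.044
  phi_hat_2 = [gamma(0) gamma(2) - gamma(1)^2] / det = [(1.0831)(-0.2962) - (0.0374)^2] / 1.17170685 = -0.32221298 / 1.17170685 = -0.275
So phi_hat = [0.0440, -0.2750].
Therefore phi_hat_1 = 0.0440.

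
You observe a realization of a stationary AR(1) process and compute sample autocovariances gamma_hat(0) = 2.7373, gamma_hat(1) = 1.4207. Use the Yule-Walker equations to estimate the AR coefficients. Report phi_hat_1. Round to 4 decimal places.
\hat\phi_{1} = 0.5190

The Yule-Walker equations for an AR(p) process read, in matrix form,
  Gamma_p phi = r_p,   with   (Gamma_p)_{ij} = gamma(|i - j|),
                       (r_p)_i = gamma(i),   i,j = 1..p.
Substitute the sample gammas (Toeplitz matrix and right-hand side of size 1):
  Gamma_p = [[2.7373]]
  r_p     = [1.4207]
With p = 1 this is the single equation gamma(0) phi_1 = gamma(1):
  phi_hat_1 = gamma(1) / gamma(0) = 1.4207 / 2.7373 = 0.5190.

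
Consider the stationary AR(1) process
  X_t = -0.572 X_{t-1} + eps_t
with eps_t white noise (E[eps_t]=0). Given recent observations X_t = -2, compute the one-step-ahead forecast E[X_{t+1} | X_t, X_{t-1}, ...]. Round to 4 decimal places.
E[X_{t+1} \mid \mathcal F_t] = 1.1440

For an AR(p) model X_t = c + sum_i phi_i X_{t-i} + eps_t, the
one-step-ahead conditional mean is
  E[X_{t+1} | X_t, ...] = c + sum_i phi_i X_{t+1-i}.
Substitute known values:
  E[X_{t+1} | ...] = (-0.572) * (-2)
                   = 1.1440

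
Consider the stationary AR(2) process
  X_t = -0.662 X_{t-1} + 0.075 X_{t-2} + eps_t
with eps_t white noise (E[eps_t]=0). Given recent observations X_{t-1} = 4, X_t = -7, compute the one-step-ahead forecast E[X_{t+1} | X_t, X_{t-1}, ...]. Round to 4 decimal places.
E[X_{t+1} \mid \mathcal F_t] = 4.9340

For an AR(p) model X_t = c + sum_i phi_i X_{t-i} + eps_t, the
one-step-ahead conditional mean is
  E[X_{t+1} | X_t, ...] = c + sum_i phi_i X_{t+1-i}.
Substitute known values:
  E[X_{t+1} | ...] = (-0.662) * (-7) + (0.075) * (4)
                   = 4.9340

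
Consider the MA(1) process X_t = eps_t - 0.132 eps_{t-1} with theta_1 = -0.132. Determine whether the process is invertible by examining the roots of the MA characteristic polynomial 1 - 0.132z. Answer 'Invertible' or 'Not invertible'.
\text{Invertible}

The MA(q) characteristic polynomial is P(z) = 1 - 0.132z.
Invertibility requires all roots to lie outside the unit circle, i.e. |z| > 1 for every root.
This is linear in z: 1 + (-0.132) z = 0  =>  z = -1/(-0.132) = 7.575758,  |z| = 7.575758.
Moduli of all roots: 7.5758.
All moduli strictly greater than 1? Yes.
Verdict: Invertible.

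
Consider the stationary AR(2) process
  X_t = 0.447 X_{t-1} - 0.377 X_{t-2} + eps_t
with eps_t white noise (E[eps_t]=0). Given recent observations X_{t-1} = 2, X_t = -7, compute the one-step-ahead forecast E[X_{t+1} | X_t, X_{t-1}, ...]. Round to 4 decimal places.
E[X_{t+1} \mid \mathcal F_t] = -3.8830

For an AR(p) model X_t = c + sum_i phi_i X_{t-i} + eps_t, the
one-step-ahead conditional mean is
  E[X_{t+1} | X_t, ...] = c + sum_i phi_i X_{t+1-i}.
Substitute known values:
  E[X_{t+1} | ...] = (0.447) * (-7) + (-0.377) * (2)
                   = -3.8830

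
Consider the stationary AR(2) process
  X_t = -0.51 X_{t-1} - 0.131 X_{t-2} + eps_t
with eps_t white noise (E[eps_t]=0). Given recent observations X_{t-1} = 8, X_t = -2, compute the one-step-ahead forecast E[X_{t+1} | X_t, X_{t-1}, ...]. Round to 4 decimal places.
E[X_{t+1} \mid \mathcal F_t] = -0.0280

For an AR(p) model X_t = c + sum_i phi_i X_{t-i} + eps_t, the
one-step-ahead conditional mean is
  E[X_{t+1} | X_t, ...] = c + sum_i phi_i X_{t+1-i}.
Substitute known values:
  E[X_{t+1} | ...] = (-0.51) * (-2) + (-0.131) * (8)
                   = -0.0280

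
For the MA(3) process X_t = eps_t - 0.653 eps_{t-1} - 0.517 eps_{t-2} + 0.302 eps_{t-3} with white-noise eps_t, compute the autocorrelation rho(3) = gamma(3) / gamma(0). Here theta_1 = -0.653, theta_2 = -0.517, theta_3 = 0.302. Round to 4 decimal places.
\rho(3) = 0.1692

For an MA(q) process with theta_0 = 1, the autocovariance is
  gamma(k) = sigma^2 * sum_{i=0..q-k} theta_i * theta_{i+k},
and rho(k) = gamma(k) / gamma(0). Sigma^2 cancels.
  numerator   = (1)*(0.302) = 0.302.
  denominator = (1)^2 + (-0.653)^2 + (-0.517)^2 + (0.302)^2 = 1.784902.
  rho(3) = 0.302 / 1.784902 = 0.1692.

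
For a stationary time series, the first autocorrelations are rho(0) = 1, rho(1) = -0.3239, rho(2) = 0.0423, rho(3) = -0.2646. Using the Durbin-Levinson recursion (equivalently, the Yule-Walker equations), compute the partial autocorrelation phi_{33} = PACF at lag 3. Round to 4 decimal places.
\phi_{33} = -0.3060

The PACF at lag k is phi_{kk}, the last component of the solution
to the Yule-Walker system G_k phi = r_k where
  (G_k)_{ij} = rho(|i - j|), (r_k)_i = rho(i), i,j = 1..k.
Equivalently, Durbin-Levinson gives phi_{kk} iteratively:
  phi_{11} = rho(1)
  phi_{kk} = [rho(k) - sum_{j=1..k-1} phi_{k-1,j} rho(k-j)]
            / [1 - sum_{j=1..k-1} phi_{k-1,j} rho(j)],
  phi_{k,j} = phi_{k-1,j} - phi_{kk} phi_{k-1,k-j},  j = 1..k-1.
Step k = 1:
  phi_11 = rho(1) = -0.3239.
Step k = 2:
  phi_22 = [rho(2) - phi_11 rho(1)] / [1 - phi_11 rho(1)] = [0.0423 - (-0.3239)(-0.3239)] / [1 - (-0.3239)(-0.3239)]
         = -0.06261121 / 0.89508879 = -0.06995.
  Update: phi_21 = phi_11 - phi_22 phi_11 = -0.3239 - (-0.06995)(-0.3239) = -0.346557.
Step k = 3:
  phi_33 = [rho(3) - phi_21 rho(2) - phi_22 rho(1)] / [1 - phi_21 rho(1) - phi_22 rho(2)]
    numerator   = -0.2646 - (-0.346557)(0.0423) - (-0.06995)(-0.3239) = -0.27259737
    denominator = 1 - (-0.346557)(-0.3239) - (-0.06995)(0.0423) = 0.89070915
  phi_33 = -0.27259737 / 0.89070915 = -0.306.
Therefore phi_{33} = -0.3060.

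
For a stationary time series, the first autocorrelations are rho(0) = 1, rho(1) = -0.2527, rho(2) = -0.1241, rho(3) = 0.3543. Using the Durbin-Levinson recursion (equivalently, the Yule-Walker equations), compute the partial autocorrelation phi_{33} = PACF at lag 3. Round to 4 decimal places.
\phi_{33} = 0.2960

The PACF at lag k is phi_{kk}, the last component of the solution
to the Yule-Walker system G_k phi = r_k where
  (G_k)_{ij} = rho(|i - j|), (r_k)_i = rho(i), i,j = 1..k.
Equivalently, Durbin-Levinson gives phi_{kk} iteratively:
  phi_{11} = rho(1)
  phi_{kk} = [rho(k) - sum_{j=1..k-1} phi_{k-1,j} rho(k-j)]
            / [1 - sum_{j=1..k-1} phi_{k-1,j} rho(j)],
  phi_{k,j} = phi_{k-1,j} - phi_{kk} phi_{k-1,k-j},  j = 1..k-1.
Step k = 1:
  phi_11 = rho(1) = -0.2527.
Step k = 2:
  phi_22 = [rho(2) - phi_11 rho(1)] / [1 - phi_11 rho(1)] = [-0.1241 - (-0.2527)(-0.2527)] / [1 - (-0.2527)(-0.2527)]
         = -0.18795729 / 0.93614271 = -0.200778.
  Update: phi_21 = phi_11 - phi_22 phi_11 = -0.2527 - (-0.200778)(-0.2527) = -0.303437.
Step k = 3:
  phi_33 = [rho(3) - phi_21 rho(2) - phi_22 rho(1)] / [1 - phi_21 rho(1) - phi_22 rho(2)]
    numerator   = 0.3543 - (-0.303437)(-0.1241) - (-0.200778)(-0.2527) = 0.26590679
    denominator = 1 - (-0.303437)(-0.2527) - (-0.200778)(-0.1241) = 0.89840494
  phi_33 = 0.26590679 / 0.89840494 = 0.296.
Therefore phi_{33} = 0.2960.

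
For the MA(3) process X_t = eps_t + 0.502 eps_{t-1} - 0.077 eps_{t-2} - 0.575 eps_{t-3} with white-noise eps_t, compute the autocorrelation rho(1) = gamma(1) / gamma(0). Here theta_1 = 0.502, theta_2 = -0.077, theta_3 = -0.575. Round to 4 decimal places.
\rho(1) = 0.3195

For an MA(q) process with theta_0 = 1, the autocovariance is
  gamma(k) = sigma^2 * sum_{i=0..q-k} theta_i * theta_{i+k},
and rho(k) = gamma(k) / gamma(0). Sigma^2 cancels.
  numerator   = (1)*(0.502) + (0.502)*(-0.077) + (-0.077)*(-0.575) = 0.507621.
  denominator = (1)^2 + (0.502)^2 + (-0.077)^2 + (-0.575)^2 = 1.588558.
  rho(1) = 0.507621 / 1.588558 = 0.3195.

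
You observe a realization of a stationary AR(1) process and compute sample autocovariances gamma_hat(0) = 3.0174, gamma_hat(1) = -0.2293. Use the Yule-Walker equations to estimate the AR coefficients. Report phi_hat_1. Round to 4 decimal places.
\hat\phi_{1} = -0.0760

The Yule-Walker equations for an AR(p) process read, in matrix form,
  Gamma_p phi = r_p,   with   (Gamma_p)_{ij} = gamma(|i - j|),
                       (r_p)_i = gamma(i),   i,j = 1..p.
Substitute the sample gammas (Toeplitz matrix and right-hand side of size 1):
  Gamma_p = [[3.0174]]
  r_p     = [-0.2293]
With p = 1 this is the single equation gamma(0) phi_1 = gamma(1):
  phi_hat_1 = gamma(1) / gamma(0) = -0.2293 / 3.0174 = -0.0760.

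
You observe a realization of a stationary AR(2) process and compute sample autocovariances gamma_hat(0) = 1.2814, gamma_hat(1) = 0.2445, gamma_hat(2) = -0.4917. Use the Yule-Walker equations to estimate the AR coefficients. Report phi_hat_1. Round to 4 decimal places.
\hat\phi_{1} = 0.2740

The Yule-Walker equations for an AR(p) process read, in matrix form,
  Gamma_p phi = r_p,   with   (Gamma_p)_{ij} = gamma(|i - j|),
                       (r_p)_i = gamma(i),   i,j = 1..p.
Substitute the sample gammas (Toeplitz matrix and right-hand side of size 2):
  Gamma_p = [[1.2814, 0.2445], [0.2445, 1.2814]]
  r_p     = [0.2445, -0.4917]
Written out:
  1.2814 phi_1 + 0.2445 phi_2 = 0.2445
  0.2445 phi_1 + 1.2814 phi_2 = -0.4917
Solve by Cramer's rule:
  det = gamma(0)^2 - gamma(1)^2 = (1.2814)^2 - (0.2445)^2 = 1.64198596 - 0.05978025 = 1.58220571
  phi_hat_1 = [gamma(1) gamma(0) - gamma(1) gamma(2)] / det = [(0.2445)(1.2814) - (0.2445)(-0.4917)] / 1.58220571 = 0.43352295 / 1.58220571 = 0.274
  phi_hat_2 = [gamma(0) gamma(2) - gamma(1)^2] / det = [(1.2814)(-0.4917) - (0.2445)^2] / 1.58220571 = -0.68984463 / 1.58220571 = -0.436
So phi_hat = [0.2740, -0.4360].
Therefore phi_hat_1 = 0.2740.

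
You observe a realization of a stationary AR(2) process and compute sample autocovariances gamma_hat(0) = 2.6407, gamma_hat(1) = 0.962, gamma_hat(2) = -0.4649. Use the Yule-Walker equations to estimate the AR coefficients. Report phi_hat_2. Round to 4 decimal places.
\hat\phi_{2} = -0.3560

The Yule-Walker equations for an AR(p) process read, in matrix form,
  Gamma_p phi = r_p,   with   (Gamma_p)_{ij} = gamma(|i - j|),
                       (r_p)_i = gamma(i),   i,j = 1..p.
Substitute the sample gammas (Toeplitz matrix and right-hand side of size 2):
  Gamma_p = [[2.6407, 0.962], [0.962, 2.6407]]
  r_p     = [0.962, -0.4649]
Written out:
  2.6407 phi_1 + 0.962 phi_2 = 0.962
  0.962 phi_1 + 2.6407 phi_2 = -0.4649
Solve by Cramer's rule:
  det = gamma(0)^2 - gamma(1)^2 = (2.6407)^2 - (0.962)^2 = 6.97329649 - 0.925444 = 6.04785249
  phi_hat_1 = [gamma(1) gamma(0) - gamma(1) gamma(2)] / det = [(0.962)(2.6407) - (0.962)(-0.4649)] / 6.04785249 = 2.9875872 / 6.04785249 = 0.494
  phi_hat_2 = [gamma(0) gamma(2) - gamma(1)^2] / det = [(2.6407)(-0.4649) - (0.962)^2] / 6.04785249 = -2.15310543 / 6.04785249 = -0.356
So phi_hat = [0.4940, -0.3560].
Therefore phi_hat_2 = -0.3560.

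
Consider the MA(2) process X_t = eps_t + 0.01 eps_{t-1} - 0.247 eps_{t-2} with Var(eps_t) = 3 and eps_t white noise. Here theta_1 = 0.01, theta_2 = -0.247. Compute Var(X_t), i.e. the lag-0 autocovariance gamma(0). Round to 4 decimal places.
\gamma(0) = 3.1833

For an MA(q) process X_t = eps_t + sum_i theta_i eps_{t-i} with
Var(eps_t) = sigma^2, the variance is
  gamma(0) = sigma^2 * (1 + sum_i theta_i^2).
  sum_i theta_i^2 = (0.01)^2 + (-0.247)^2 = 0.0001 + 0.061009 = 0.061109.
  gamma(0) = 3 * (1 + 0.061109) = 3 * 1.061109 = 3.183327, which rounds to 3.1833.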